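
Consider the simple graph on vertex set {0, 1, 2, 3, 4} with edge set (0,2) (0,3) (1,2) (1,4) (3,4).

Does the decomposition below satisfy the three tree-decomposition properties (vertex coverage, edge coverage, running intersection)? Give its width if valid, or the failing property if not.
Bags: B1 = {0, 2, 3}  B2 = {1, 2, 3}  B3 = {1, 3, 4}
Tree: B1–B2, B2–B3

Yes; width 2.

Every vertex of G appears in some bag (union = {0, 1, 2, 3, 4}); every edge is covered by a bag; and for each vertex v the set of bags containing v is connected in the bag tree. The decomposition is therefore valid. The largest bag has 3 vertices, so the width is 2.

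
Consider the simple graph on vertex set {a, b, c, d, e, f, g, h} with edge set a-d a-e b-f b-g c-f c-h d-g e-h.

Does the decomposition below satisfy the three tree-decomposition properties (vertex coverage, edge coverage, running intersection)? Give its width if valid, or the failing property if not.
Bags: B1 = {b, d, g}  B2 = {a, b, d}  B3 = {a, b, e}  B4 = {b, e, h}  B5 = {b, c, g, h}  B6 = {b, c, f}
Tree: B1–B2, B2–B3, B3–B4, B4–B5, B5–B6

A tree decomposition must satisfy three properties: every vertex lies in some bag; for every edge, both endpoints lie together in some bag; and for every vertex, the bags containing it form a connected subtree. Here bags containing vertex g are not connected in the tree, so the decomposition is invalid.

No — bags containing vertex g are not connected in the tree.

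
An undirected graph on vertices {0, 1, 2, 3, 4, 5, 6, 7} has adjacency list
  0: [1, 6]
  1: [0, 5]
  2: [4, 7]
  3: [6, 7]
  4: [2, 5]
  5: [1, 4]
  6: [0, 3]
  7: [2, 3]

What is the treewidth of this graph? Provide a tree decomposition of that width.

Every bag has size at most 3, so the width is 3 − 1 = 2 and tw(G) ≤ 2. Since 0–6–3–7–2–4–5–1–0 is a cycle in G, G is not acyclic. Forests are exactly the graphs of treewidth ≤ 1, so tw(G) ≥ 2. Combining the bounds, tw(G) = 2.

Treewidth 2.
One optimal decomposition is:
Bags: B1 = {0, 3, 6}  B2 = {0, 3, 7}  B3 = {0, 2, 7}  B4 = {0, 2, 4}  B5 = {0, 4, 5}  B6 = {0, 1, 5}
Tree: B1–B2, B2–B3, B3–B4, B4–B5, B5–B6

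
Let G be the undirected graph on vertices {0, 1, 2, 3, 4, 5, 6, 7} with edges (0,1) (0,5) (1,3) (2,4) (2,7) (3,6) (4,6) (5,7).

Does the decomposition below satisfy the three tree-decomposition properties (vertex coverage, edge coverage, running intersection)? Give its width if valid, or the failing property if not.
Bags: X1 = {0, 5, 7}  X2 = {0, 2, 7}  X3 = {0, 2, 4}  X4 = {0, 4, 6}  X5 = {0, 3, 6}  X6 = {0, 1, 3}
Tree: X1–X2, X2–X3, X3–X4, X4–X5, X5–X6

Checking the three conditions: (i) the bags cover all of {0, 1, 2, 3, 4, 5, 6, 7}; (ii) for each edge, some bag contains both endpoints; (iii) the bags containing any fixed vertex form a subtree. All hold, so the decomposition is valid with width 3 − 1 = 2.

Yes; width 2.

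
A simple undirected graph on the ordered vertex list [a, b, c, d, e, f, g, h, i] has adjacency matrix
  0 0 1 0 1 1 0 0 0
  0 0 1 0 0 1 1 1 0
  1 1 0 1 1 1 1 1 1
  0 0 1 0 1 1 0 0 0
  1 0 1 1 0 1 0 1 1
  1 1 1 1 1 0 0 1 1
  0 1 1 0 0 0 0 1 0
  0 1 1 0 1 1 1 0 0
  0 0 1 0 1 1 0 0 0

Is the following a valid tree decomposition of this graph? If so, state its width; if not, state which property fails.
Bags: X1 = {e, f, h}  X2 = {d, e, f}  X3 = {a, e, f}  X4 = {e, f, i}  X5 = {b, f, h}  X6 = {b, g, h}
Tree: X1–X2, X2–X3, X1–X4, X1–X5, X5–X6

A tree decomposition must satisfy three properties: every vertex lies in some bag; for every edge, both endpoints lie together in some bag; and for every vertex, the bags containing it form a connected subtree. Here vertex c appears in no bag, so the decomposition is invalid.

No — vertex c appears in no bag.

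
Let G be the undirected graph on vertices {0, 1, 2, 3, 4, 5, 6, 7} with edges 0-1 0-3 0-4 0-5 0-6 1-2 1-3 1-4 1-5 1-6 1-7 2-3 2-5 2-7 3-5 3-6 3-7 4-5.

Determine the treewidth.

3

A width-3 tree decomposition is:
Bags: B1 = {1, 2, 3, 5}  B2 = {0, 1, 3, 5}  B3 = {0, 1, 3, 6}  B4 = {0, 1, 4, 5}  B5 = {1, 2, 3, 7}
Tree: B1–B2, B2–B3, B2–B4, B1–B5
Each bag holds 4 vertices, so the decomposition has width 3, which upper-bounds the treewidth. Conversely, {0, 1, 3, 5} is a clique of size 4, and the vertices of any clique must share a bag in every tree decomposition; so some bag has ≥ 4 vertices and tw(G) ≥ 3. Combining the bounds, tw(G) = 3.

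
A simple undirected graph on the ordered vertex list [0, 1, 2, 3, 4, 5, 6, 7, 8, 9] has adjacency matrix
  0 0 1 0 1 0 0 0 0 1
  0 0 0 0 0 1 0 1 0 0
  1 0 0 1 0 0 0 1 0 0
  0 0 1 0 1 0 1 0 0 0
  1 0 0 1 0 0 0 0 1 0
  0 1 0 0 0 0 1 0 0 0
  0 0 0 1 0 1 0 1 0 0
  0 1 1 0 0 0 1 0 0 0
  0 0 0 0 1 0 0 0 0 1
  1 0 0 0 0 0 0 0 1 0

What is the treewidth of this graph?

A width-2 tree decomposition is:
Bags: B1 = {4, 8, 9}  B2 = {0, 4, 9}  B3 = {0, 3, 4}  B4 = {0, 2, 3}  B5 = {2, 3, 6}  B6 = {2, 6, 7}  B7 = {5, 6, 7}  B8 = {1, 5, 7}
Tree: B1–B2, B2–B3, B3–B4, B4–B5, B5–B6, B6–B7, B7–B8
Each bag holds 3 vertices, so the decomposition has width 2, which upper-bounds the treewidth. For the lower bound, G contains the cycle 8–9–0–4–8, so G is not a forest; only forests have treewidth ≤ 1, hence tw(G) ≥ 2. Combining the bounds, tw(G) = 2.

2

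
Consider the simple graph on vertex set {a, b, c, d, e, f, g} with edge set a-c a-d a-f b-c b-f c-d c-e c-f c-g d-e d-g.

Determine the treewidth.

A width-2 tree decomposition is:
Bags: B1 = {a, c, d}  B2 = {a, c, f}  B3 = {c, d, g}  B4 = {c, d, e}  B5 = {b, c, f}
Tree: B1–B2, B1–B3, B3–B4, B2–B5
The largest bag has 3 vertices, giving width 2; this decomposition certifies tw(G) ≤ 2. Conversely, {c, d, g} is a clique of size 3, and the vertices of any clique must share a bag in every tree decomposition; so some bag has ≥ 3 vertices and tw(G) ≥ 2. Therefore the treewidth is 2.

2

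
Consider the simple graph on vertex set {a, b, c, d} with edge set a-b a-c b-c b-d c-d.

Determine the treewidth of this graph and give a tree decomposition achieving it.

Treewidth 2.
One optimal decomposition is:
Bags: B1 = {b, c, d}  B2 = {a, b, c}
Tree: B1–B2

Every bag has size at most 3, so the width is 3 − 1 = 2 and tw(G) ≤ 2. Conversely, {b, c, d} is a clique of size 3, and the vertices of any clique must share a bag in every tree decomposition; so some bag has ≥ 3 vertices and tw(G) ≥ 2. Combining the bounds, tw(G) = 2.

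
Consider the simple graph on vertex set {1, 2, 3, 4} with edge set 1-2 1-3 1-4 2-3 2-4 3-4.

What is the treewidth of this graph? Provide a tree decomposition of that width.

Treewidth 3.
Bags: B1 = {1, 2, 3, 4}
Tree: (single bag)

With just one bag of size 4, the width is 4 − 1 = 3, so tw(G) ≤ 3. On the other hand G contains the 4-clique {1, 2, 3, 4}. A clique must lie in a single bag of any decomposition, so no decomposition can have width below 3. Hence tw(G) = 3 exactly.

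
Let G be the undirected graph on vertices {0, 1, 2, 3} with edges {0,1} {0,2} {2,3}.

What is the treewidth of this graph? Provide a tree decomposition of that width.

The largest bag has 2 vertices, giving width 1; this decomposition certifies tw(G) ≤ 1. Any graph with an edge has treewidth ≥ 1, and G has the edge 3–2. Hence tw(G) = 1 exactly.

Treewidth 1.
One such decomposition:
Bags: B1 = {2, 3}  B2 = {0, 2}  B3 = {0, 1}
Tree: B1–B2, B2–B3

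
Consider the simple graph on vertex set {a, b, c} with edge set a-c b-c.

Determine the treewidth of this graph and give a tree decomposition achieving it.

Each bag holds 2 vertices, so the decomposition has width 1, which upper-bounds the treewidth. G has an edge, so its treewidth is at least 1. Combining the bounds, tw(G) = 1.

Treewidth 1.
One optimal decomposition is:
Bags: B1 = {b, c}  B2 = {a, c}
Tree: B1–B2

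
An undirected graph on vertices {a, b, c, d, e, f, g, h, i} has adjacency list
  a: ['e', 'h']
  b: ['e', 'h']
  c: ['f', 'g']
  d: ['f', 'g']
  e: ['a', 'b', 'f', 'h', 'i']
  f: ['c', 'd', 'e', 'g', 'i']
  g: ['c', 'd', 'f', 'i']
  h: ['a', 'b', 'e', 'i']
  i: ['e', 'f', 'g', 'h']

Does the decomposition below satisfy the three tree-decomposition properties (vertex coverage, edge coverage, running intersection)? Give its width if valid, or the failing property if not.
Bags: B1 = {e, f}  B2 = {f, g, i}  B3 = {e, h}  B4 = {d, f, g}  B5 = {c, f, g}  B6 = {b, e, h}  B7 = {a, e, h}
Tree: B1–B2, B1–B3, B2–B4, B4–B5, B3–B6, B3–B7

A tree decomposition must satisfy three properties: every vertex lies in some bag; for every edge, both endpoints lie together in some bag; and for every vertex, the bags containing it form a connected subtree. Here edge (i,e) lies in no bag, so the decomposition is invalid.

No — edge (i,e) lies in no bag.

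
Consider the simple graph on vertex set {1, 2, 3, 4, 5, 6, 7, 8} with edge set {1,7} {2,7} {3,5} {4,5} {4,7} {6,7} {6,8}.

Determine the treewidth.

A width-1 tree decomposition is:
Bags: B1 = {4, 5}  B2 = {4, 7}  B3 = {2, 7}  B4 = {6, 7}  B5 = {3, 5}  B6 = {6, 8}  B7 = {1, 7}
Tree: B1–B2, B2–B3, B2–B4, B1–B5, B4–B6, B2–B7
Each bag holds 2 vertices, so the decomposition has width 1, which upper-bounds the treewidth. Any graph with an edge has treewidth ≥ 1, and G has the edge 4–5. Therefore the treewidth is 1.

1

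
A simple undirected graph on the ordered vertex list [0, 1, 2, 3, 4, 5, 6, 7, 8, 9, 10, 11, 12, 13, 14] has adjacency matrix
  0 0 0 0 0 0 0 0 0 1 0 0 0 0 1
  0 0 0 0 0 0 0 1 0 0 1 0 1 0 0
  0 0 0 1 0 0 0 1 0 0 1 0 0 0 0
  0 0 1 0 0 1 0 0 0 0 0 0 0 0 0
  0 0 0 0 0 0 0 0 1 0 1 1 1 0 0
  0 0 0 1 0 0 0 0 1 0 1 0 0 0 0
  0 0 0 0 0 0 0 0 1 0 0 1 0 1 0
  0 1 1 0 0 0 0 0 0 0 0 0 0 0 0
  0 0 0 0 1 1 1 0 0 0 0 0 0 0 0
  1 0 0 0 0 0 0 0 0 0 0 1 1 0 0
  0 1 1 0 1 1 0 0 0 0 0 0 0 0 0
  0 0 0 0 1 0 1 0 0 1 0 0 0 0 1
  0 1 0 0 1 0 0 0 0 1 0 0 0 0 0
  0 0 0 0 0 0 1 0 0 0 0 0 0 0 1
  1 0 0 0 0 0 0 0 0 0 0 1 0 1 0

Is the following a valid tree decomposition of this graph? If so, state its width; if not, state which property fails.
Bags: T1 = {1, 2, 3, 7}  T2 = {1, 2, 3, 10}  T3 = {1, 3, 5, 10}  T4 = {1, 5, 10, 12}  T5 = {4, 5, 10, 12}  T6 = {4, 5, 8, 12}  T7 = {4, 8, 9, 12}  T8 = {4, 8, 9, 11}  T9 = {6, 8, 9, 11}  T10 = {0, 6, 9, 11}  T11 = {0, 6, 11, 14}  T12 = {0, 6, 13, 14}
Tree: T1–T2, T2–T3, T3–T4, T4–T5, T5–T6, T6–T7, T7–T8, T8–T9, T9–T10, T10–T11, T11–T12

Checking the three conditions: (i) the bags cover all of {0, 1, 2, 3, 4, 5, 6, 7, 8, 9, 10, 11, 12, 13, 14}; (ii) for each edge, some bag contains both endpoints; (iii) the bags containing any fixed vertex form a subtree. All hold, so the decomposition is valid with width 4 − 1 = 3.

Yes; width 3.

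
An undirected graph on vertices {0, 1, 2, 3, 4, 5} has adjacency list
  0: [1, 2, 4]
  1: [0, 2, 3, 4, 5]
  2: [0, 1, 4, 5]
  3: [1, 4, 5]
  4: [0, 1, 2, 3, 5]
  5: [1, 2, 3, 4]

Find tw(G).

A width-3 tree decomposition is:
Bags: B1 = {1, 2, 4, 5}  B2 = {0, 1, 2, 4}  B3 = {1, 3, 4, 5}
Tree: B1–B2, B1–B3
Each bag holds 4 vertices, so the decomposition has width 3, which upper-bounds the treewidth. For the lower bound, the 4 vertices {0, 1, 2, 4} are pairwise adjacent, and any tree decomposition puts a clique entirely inside one bag — forcing width ≥ 3. Therefore the treewidth is 3.

3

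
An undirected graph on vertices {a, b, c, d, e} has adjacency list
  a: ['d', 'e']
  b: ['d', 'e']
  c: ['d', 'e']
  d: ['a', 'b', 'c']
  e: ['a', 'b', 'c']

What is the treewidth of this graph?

A width-2 tree decomposition is:
Bags: B1 = {c, d, e}  B2 = {b, d, e}  B3 = {a, d, e}
Tree: B1–B2, B2–B3
Each bag holds 3 vertices, so the decomposition has width 2, which upper-bounds the treewidth. The edges d–c–e–b–d form a cycle, so G is not a tree and its treewidth is at least 2. Hence tw(G) = 2 exactly.

2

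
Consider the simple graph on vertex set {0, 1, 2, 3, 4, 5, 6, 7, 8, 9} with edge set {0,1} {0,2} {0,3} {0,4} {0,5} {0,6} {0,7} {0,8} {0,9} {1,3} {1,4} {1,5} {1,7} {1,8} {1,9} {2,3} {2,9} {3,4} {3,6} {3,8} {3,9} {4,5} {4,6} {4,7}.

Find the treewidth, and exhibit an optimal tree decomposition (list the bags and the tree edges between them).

Every bag has size at most 4, so the width is 4 − 1 = 3 and tw(G) ≤ 3. Conversely, {0, 1, 3, 8} is a clique of size 4, and the vertices of any clique must share a bag in every tree decomposition; so some bag has ≥ 4 vertices and tw(G) ≥ 3. Hence tw(G) = 3 exactly.

Treewidth 3.
One such decomposition:
Bags: B1 = {0, 1, 3, 8}  B2 = {0, 1, 3, 9}  B3 = {0, 1, 3, 4}  B4 = {0, 1, 4, 7}  B5 = {0, 1, 4, 5}  B6 = {0, 2, 3, 9}  B7 = {0, 3, 4, 6}
Tree: B1–B2, B2–B3, B3–B4, B4–B5, B2–B6, B3–B7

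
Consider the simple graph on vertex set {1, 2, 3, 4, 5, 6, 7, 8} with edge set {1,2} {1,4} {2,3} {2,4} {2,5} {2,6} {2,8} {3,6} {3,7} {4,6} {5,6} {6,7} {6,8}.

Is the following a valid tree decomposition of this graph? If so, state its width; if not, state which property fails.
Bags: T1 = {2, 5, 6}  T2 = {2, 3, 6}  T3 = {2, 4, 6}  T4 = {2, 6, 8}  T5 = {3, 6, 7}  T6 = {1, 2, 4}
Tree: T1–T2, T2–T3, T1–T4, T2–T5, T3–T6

Checking the three conditions: (i) the bags cover all of {1, 2, 3, 4, 5, 6, 7, 8}; (ii) for each edge, some bag contains both endpoints; (iii) the bags containing any fixed vertex form a subtree. All hold, so the decomposition is valid with width 3 − 1 = 2.

Yes; width 2.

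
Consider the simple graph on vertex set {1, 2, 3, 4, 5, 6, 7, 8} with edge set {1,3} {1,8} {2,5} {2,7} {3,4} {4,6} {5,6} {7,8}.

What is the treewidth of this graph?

A width-2 tree decomposition is:
Bags: B1 = {1, 3, 8}  B2 = {3, 7, 8}  B3 = {2, 3, 7}  B4 = {2, 3, 5}  B5 = {3, 5, 6}  B6 = {3, 4, 6}
Tree: B1–B2, B2–B3, B3–B4, B4–B5, B5–B6
Every bag has size at most 3, so the width is 3 − 1 = 2 and tw(G) ≤ 2. Since 3–1–8–7–2–5–6–4–3 is a cycle in G, G is not acyclic. Forests are exactly the graphs of treewidth ≤ 1, so tw(G) ≥ 2. Combining the bounds, tw(G) = 2.

2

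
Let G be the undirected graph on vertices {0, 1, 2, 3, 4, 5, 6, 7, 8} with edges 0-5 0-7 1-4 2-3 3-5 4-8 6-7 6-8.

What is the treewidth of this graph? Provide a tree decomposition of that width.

The largest bag has 2 vertices, giving width 1; this decomposition certifies tw(G) ≤ 1. Any graph with an edge has treewidth ≥ 1, and G has the edge 2–3. Therefore the treewidth is 1.

Treewidth 1.
One optimal decomposition is:
Bags: B1 = {2, 3}  B2 = {3, 5}  B3 = {0, 5}  B4 = {0, 7}  B5 = {6, 7}  B6 = {6, 8}  B7 = {4, 8}  B8 = {1, 4}
Tree: B1–B2, B2–B3, B3–B4, B4–B5, B5–B6, B6–B7, B7–B8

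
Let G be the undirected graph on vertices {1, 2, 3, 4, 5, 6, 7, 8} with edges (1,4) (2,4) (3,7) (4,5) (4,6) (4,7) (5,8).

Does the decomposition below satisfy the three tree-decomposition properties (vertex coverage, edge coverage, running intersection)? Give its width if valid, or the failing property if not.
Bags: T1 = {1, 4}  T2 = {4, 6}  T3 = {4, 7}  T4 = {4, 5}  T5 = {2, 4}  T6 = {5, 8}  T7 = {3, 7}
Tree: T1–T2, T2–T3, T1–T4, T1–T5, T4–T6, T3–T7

Yes; width 1.

Every vertex of G appears in some bag (union = {1, 2, 3, 4, 5, 6, 7, 8}); every edge is covered by a bag; and for each vertex v the set of bags containing v is connected in the bag tree. The decomposition is therefore valid. The largest bag has 2 vertices, so the width is 1.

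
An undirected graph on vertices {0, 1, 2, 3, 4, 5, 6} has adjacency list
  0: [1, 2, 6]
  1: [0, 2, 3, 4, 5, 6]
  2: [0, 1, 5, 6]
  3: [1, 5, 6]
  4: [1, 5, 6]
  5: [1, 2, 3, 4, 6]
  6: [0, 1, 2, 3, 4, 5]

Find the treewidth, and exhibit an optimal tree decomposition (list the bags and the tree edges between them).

Treewidth 3.
One optimal decomposition is:
Bags: B1 = {1, 4, 5, 6}  B2 = {1, 3, 5, 6}  B3 = {1, 2, 5, 6}  B4 = {0, 1, 2, 6}
Tree: B1–B2, B1–B3, B3–B4

Each bag holds 4 vertices, so the decomposition has width 3, which upper-bounds the treewidth. Conversely, {0, 1, 2, 6} is a clique of size 4, and the vertices of any clique must share a bag in every tree decomposition; so some bag has ≥ 4 vertices and tw(G) ≥ 3. Hence tw(G) = 3 exactly.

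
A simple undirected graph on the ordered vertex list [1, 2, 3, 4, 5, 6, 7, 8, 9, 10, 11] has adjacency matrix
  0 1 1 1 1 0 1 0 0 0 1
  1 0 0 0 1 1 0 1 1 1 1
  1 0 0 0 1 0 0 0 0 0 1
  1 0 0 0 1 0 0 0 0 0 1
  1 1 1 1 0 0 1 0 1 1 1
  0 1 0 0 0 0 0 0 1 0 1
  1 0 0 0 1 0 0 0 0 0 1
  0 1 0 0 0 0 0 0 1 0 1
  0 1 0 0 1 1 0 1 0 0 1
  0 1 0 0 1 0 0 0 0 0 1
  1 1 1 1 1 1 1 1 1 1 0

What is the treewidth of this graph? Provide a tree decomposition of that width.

Treewidth 3.
One such decomposition:
Bags: B1 = {1, 2, 5, 11}  B2 = {1, 4, 5, 11}  B3 = {2, 5, 9, 11}  B4 = {2, 5, 10, 11}  B5 = {2, 6, 9, 11}  B6 = {1, 5, 7, 11}  B7 = {1, 3, 5, 11}  B8 = {2, 8, 9, 11}
Tree: B1–B2, B1–B3, B3–B4, B3–B5, B2–B6, B2–B7, B5–B8

Each bag holds 4 vertices, so the decomposition has width 3, which upper-bounds the treewidth. On the other hand G contains the 4-clique {2, 8, 9, 11}. A clique must lie in a single bag of any decomposition, so no decomposition can have width below 3. Combining the bounds, tw(G) = 3.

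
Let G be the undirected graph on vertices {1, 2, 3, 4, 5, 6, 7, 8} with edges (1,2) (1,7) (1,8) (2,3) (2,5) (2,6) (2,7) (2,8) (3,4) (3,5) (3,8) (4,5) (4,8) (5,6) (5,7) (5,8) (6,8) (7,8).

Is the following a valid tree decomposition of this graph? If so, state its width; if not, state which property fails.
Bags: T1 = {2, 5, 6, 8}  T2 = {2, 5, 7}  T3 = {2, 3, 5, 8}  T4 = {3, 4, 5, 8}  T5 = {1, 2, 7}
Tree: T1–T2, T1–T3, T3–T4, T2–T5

No — edge (8,7) lies in no bag.

A tree decomposition must satisfy three properties: every vertex lies in some bag; for every edge, both endpoints lie together in some bag; and for every vertex, the bags containing it form a connected subtree. Here edge (8,7) lies in no bag, so the decomposition is invalid.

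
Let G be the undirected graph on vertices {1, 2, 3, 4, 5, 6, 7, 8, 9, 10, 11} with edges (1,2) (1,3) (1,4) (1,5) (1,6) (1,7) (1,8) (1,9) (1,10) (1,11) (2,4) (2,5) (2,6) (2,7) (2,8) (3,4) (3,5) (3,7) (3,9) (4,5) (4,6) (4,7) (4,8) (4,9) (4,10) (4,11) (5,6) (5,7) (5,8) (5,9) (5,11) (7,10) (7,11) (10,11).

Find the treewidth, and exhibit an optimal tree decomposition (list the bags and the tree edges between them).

Treewidth 4.
One optimal decomposition is:
Bags: B1 = {1, 2, 4, 5, 7}  B2 = {1, 4, 5, 7, 11}  B3 = {1, 4, 7, 10, 11}  B4 = {1, 2, 4, 5, 6}  B5 = {1, 3, 4, 5, 7}  B6 = {1, 3, 4, 5, 9}  B7 = {1, 2, 4, 5, 8}
Tree: B1–B2, B2–B3, B1–B4, B2–B5, B5–B6, B4–B7

Each bag holds 5 vertices, so the decomposition has width 4, which upper-bounds the treewidth. On the other hand G contains the 5-clique {1, 4, 7, 10, 11}. A clique must lie in a single bag of any decomposition, so no decomposition can have width below 4. Therefore the treewidth is 4.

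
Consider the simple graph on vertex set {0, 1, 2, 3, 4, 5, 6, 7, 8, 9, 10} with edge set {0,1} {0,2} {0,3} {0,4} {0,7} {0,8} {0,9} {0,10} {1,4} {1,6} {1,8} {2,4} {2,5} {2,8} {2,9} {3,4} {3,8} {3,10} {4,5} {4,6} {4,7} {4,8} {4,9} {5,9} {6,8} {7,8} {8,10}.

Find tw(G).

3

A width-3 tree decomposition is:
Bags: B1 = {0, 3, 4, 8}  B2 = {0, 4, 7, 8}  B3 = {0, 2, 4, 8}  B4 = {0, 1, 4, 8}  B5 = {0, 2, 4, 9}  B6 = {1, 4, 6, 8}  B7 = {0, 3, 8, 10}  B8 = {2, 4, 5, 9}
Tree: B1–B2, B1–B3, B3–B4, B3–B5, B4–B6, B1–B7, B5–B8
The largest bag has 4 vertices, giving width 3; this decomposition certifies tw(G) ≤ 3. On the other hand G contains the 4-clique {0, 3, 8, 10}. A clique must lie in a single bag of any decomposition, so no decomposition can have width below 3. The upper and lower bounds meet at 3, so that is the treewidth.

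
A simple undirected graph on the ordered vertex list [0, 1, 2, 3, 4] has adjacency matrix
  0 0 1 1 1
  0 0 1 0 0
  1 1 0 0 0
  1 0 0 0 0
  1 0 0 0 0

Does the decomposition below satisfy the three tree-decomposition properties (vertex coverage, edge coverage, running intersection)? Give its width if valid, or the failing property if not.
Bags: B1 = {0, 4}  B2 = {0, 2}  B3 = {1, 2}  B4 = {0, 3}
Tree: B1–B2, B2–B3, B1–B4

Yes; width 1.

Vertex coverage: the bags together contain {0, 1, 2, 3, 4}, the full vertex set. Edge coverage: each edge of G has both endpoints in at least one bag. Running intersection: for every vertex, the bags containing it form a connected subtree. All three properties hold, so this is a valid tree decomposition of width max|bag| − 1 = 1, and hence tw(G) ≤ 1.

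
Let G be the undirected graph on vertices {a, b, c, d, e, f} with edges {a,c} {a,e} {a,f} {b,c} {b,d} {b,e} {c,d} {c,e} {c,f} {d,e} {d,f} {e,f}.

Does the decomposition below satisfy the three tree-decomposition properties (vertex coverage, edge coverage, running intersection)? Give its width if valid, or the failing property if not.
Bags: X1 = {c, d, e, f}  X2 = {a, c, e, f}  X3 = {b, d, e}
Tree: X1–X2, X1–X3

A tree decomposition must satisfy three properties: every vertex lies in some bag; for every edge, both endpoints lie together in some bag; and for every vertex, the bags containing it form a connected subtree. Here edge (c,b) lies in no bag, so the decomposition is invalid.

No — edge (c,b) lies in no bag.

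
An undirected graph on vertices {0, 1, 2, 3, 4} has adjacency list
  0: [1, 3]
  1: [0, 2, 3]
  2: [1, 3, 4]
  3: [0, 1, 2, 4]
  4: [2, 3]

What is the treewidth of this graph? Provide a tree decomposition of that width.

Treewidth 2.
One optimal decomposition is:
Bags: B1 = {2, 3, 4}  B2 = {1, 2, 3}  B3 = {0, 1, 3}
Tree: B1–B2, B2–B3

Every bag has size at most 3, so the width is 3 − 1 = 2 and tw(G) ≤ 2. Conversely, {0, 1, 3} is a clique of size 3, and the vertices of any clique must share a bag in every tree decomposition; so some bag has ≥ 3 vertices and tw(G) ≥ 2. Therefore the treewidth is 2.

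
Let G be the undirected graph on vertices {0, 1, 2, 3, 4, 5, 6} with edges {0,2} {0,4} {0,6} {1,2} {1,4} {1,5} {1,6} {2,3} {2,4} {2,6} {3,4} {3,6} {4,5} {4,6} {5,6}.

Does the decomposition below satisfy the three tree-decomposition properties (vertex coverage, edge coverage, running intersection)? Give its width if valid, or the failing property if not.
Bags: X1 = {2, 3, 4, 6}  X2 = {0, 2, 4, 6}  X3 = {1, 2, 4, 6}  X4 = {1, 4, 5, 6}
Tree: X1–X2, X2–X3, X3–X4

Yes; width 3.

Checking the three conditions: (i) the bags cover all of {0, 1, 2, 3, 4, 5, 6}; (ii) for each edge, some bag contains both endpoints; (iii) the bags containing any fixed vertex form a subtree. All hold, so the decomposition is valid with width 4 − 1 = 3.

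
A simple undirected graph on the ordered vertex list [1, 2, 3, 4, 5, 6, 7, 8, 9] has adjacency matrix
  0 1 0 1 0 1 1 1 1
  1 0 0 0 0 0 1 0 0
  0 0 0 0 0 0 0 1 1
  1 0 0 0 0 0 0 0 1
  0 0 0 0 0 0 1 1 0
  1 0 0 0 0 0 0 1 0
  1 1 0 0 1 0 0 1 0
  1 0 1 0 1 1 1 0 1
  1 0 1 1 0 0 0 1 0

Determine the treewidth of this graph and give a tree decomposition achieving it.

Treewidth 2.
One such decomposition:
Bags: B1 = {1, 8, 9}  B2 = {1, 7, 8}  B3 = {1, 2, 7}  B4 = {1, 4, 9}  B5 = {1, 6, 8}  B6 = {5, 7, 8}  B7 = {3, 8, 9}
Tree: B1–B2, B2–B3, B1–B4, B2–B5, B2–B6, B1–B7

Each bag holds 3 vertices, so the decomposition has width 2, which upper-bounds the treewidth. On the other hand G contains the 3-clique {1, 8, 9}. A clique must lie in a single bag of any decomposition, so no decomposition can have width below 2. Hence tw(G) = 2 exactly.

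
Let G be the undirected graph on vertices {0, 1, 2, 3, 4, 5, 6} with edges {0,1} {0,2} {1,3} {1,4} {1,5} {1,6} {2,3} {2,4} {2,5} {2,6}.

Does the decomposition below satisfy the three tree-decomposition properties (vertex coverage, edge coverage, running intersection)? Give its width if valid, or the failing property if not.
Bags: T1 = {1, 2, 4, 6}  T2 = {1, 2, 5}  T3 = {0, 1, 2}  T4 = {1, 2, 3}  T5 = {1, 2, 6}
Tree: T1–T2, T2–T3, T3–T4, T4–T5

No — bags containing vertex 6 are not connected in the tree.

A tree decomposition must satisfy three properties: every vertex lies in some bag; for every edge, both endpoints lie together in some bag; and for every vertex, the bags containing it form a connected subtree. Here bags containing vertex 6 are not connected in the tree, so the decomposition is invalid.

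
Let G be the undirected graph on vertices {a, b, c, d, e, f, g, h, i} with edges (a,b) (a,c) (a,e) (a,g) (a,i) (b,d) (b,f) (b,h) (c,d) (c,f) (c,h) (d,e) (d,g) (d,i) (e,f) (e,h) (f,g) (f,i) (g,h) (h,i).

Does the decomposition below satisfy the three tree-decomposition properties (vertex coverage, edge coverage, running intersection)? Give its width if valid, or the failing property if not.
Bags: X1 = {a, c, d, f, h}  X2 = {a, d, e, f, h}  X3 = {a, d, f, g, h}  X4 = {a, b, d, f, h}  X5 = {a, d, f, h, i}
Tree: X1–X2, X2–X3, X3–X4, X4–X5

Yes; width 4.

Checking the three conditions: (i) the bags cover all of {a, b, c, d, e, f, g, h, i}; (ii) for each edge, some bag contains both endpoints; (iii) the bags containing any fixed vertex form a subtree. All hold, so the decomposition is valid with width 5 − 1 = 4.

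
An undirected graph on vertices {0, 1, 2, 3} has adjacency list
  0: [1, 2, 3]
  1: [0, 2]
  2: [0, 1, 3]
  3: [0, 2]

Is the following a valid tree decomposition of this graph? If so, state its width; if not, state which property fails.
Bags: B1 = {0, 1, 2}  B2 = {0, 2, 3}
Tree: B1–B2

Checking the three conditions: (i) the bags cover all of {0, 1, 2, 3}; (ii) for each edge, some bag contains both endpoints; (iii) the bags containing any fixed vertex form a subtree. All hold, so the decomposition is valid with width 3 − 1 = 2.

Yes; width 2.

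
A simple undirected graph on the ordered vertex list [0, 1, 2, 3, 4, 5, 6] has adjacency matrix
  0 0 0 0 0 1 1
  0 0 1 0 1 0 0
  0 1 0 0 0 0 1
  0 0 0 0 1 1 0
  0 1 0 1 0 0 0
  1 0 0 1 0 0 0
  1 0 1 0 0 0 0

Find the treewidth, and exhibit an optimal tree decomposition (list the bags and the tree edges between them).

Treewidth 2.
One optimal decomposition is:
Bags: B1 = {1, 2, 4}  B2 = {2, 4, 6}  B3 = {0, 4, 6}  B4 = {0, 4, 5}  B5 = {3, 4, 5}
Tree: B1–B2, B2–B3, B3–B4, B4–B5

The largest bag has 3 vertices, giving width 2; this decomposition certifies tw(G) ≤ 2. The edges 4–1–2–6–0–5–3–4 form a cycle, so G is not a tree and its treewidth is at least 2. Hence tw(G) = 2 exactly.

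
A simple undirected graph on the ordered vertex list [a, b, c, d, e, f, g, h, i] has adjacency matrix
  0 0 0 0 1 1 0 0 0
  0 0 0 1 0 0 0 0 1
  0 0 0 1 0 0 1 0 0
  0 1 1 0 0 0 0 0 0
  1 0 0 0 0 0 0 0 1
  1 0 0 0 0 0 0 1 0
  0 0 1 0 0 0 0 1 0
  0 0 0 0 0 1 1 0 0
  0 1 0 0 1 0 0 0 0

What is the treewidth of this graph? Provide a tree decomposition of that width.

Treewidth 2.
One optimal decomposition is:
Bags: B1 = {a, e, f}  B2 = {e, f, h}  B3 = {e, g, h}  B4 = {c, e, g}  B5 = {c, d, e}  B6 = {b, d, e}  B7 = {b, e, i}
Tree: B1–B2, B2–B3, B3–B4, B4–B5, B5–B6, B6–B7

Each bag holds 3 vertices, so the decomposition has width 2, which upper-bounds the treewidth. The edges e–a–f–h–g–c–d–b–i–e form a cycle, so G is not a tree and its treewidth is at least 2. Therefore the treewidth is 2.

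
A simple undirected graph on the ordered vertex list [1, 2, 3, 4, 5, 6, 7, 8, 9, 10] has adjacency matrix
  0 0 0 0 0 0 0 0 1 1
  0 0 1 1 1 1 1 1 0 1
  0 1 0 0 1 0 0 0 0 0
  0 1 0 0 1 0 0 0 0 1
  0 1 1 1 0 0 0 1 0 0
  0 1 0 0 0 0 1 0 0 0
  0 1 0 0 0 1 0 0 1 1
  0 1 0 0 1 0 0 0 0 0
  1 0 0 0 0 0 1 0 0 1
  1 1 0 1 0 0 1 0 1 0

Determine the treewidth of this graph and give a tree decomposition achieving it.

Treewidth 2.
Bags: B1 = {2, 4, 10}  B2 = {2, 7, 10}  B3 = {2, 4, 5}  B4 = {7, 9, 10}  B5 = {2, 6, 7}  B6 = {2, 3, 5}  B7 = {2, 5, 8}  B8 = {1, 9, 10}
Tree: B1–B2, B1–B3, B2–B4, B2–B5, B3–B6, B3–B7, B4–B8

The largest bag has 3 vertices, giving width 2; this decomposition certifies tw(G) ≤ 2. For the lower bound, the 3 vertices {1, 9, 10} are pairwise adjacent, and any tree decomposition puts a clique entirely inside one bag — forcing width ≥ 2. Hence tw(G) = 2 exactly.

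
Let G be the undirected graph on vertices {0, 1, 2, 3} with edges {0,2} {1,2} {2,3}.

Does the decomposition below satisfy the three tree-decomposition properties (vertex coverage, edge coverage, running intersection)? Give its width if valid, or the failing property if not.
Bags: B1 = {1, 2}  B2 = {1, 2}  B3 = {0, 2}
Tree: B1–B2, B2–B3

No — vertex 3 appears in no bag.

A tree decomposition must satisfy three properties: every vertex lies in some bag; for every edge, both endpoints lie together in some bag; and for every vertex, the bags containing it form a connected subtree. Here vertex 3 appears in no bag, so the decomposition is invalid.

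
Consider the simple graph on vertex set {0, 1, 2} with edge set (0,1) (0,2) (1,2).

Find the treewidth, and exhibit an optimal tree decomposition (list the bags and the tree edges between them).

A single bag containing all 3 vertices is trivially a valid decomposition of width 2. On the other hand G contains the 3-clique {0, 1, 2}. A clique must lie in a single bag of any decomposition, so no decomposition can have width below 2. Therefore the treewidth is 2.

Treewidth 2.
Bags: B1 = {0, 1, 2}
Tree: (single bag)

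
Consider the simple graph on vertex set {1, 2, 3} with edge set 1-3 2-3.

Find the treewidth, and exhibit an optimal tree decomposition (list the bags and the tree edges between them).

Treewidth 1.
One such decomposition:
Bags: B1 = {2, 3}  B2 = {1, 3}
Tree: B1–B2

The largest bag has 2 vertices, giving width 1; this decomposition certifies tw(G) ≤ 1. Any graph with an edge has treewidth ≥ 1, and G has the edge 3–2. Therefore the treewidth is 1.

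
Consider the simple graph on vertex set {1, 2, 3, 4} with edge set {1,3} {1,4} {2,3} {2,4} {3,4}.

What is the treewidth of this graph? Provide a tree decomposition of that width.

Treewidth 2.
One such decomposition:
Bags: B1 = {2, 3, 4}  B2 = {1, 3, 4}
Tree: B1–B2

Each bag holds 3 vertices, so the decomposition has width 2, which upper-bounds the treewidth. Conversely, {1, 3, 4} is a clique of size 3, and the vertices of any clique must share a bag in every tree decomposition; so some bag has ≥ 3 vertices and tw(G) ≥ 2. Therefore the treewidth is 2.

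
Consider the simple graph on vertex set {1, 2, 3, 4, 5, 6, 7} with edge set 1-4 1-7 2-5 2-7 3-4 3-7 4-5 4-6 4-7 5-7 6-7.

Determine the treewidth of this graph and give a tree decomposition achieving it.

Treewidth 2.
Bags: B1 = {3, 4, 7}  B2 = {1, 4, 7}  B3 = {4, 5, 7}  B4 = {2, 5, 7}  B5 = {4, 6, 7}
Tree: B1–B2, B2–B3, B3–B4, B1–B5

Every bag has size at most 3, so the width is 3 − 1 = 2 and tw(G) ≤ 2. On the other hand G contains the 3-clique {2, 5, 7}. A clique must lie in a single bag of any decomposition, so no decomposition can have width below 2. The upper and lower bounds meet at 2, so that is the treewidth.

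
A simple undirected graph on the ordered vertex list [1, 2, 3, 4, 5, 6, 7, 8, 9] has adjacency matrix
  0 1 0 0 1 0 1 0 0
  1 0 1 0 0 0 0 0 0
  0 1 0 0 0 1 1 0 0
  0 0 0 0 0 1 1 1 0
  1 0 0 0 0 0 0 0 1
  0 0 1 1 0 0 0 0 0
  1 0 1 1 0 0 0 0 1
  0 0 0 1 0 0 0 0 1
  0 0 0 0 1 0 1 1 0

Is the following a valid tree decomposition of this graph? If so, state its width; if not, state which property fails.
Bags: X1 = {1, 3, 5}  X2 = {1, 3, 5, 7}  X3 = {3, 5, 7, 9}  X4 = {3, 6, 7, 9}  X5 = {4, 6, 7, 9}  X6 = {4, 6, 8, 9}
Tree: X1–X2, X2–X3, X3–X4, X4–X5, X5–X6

No — vertex 2 appears in no bag.

A tree decomposition must satisfy three properties: every vertex lies in some bag; for every edge, both endpoints lie together in some bag; and for every vertex, the bags containing it form a connected subtree. Here vertex 2 appears in no bag, so the decomposition is invalid.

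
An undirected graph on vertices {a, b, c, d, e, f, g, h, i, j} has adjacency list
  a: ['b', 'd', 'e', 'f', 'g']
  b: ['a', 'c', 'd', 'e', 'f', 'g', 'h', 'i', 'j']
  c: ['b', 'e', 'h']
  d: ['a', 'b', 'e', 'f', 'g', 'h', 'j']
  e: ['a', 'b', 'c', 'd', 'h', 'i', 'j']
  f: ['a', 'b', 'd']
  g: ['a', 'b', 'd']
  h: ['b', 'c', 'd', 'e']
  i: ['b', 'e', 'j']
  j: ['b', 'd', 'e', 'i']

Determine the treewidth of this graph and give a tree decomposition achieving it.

Treewidth 3.
One such decomposition:
Bags: B1 = {a, b, d, e}  B2 = {a, b, d, g}  B3 = {b, d, e, h}  B4 = {b, c, e, h}  B5 = {b, d, e, j}  B6 = {a, b, d, f}  B7 = {b, e, i, j}
Tree: B1–B2, B1–B3, B3–B4, B1–B5, B2–B6, B5–B7

Every bag has size at most 4, so the width is 4 − 1 = 3 and tw(G) ≤ 3. On the other hand G contains the 4-clique {b, d, e, j}. A clique must lie in a single bag of any decomposition, so no decomposition can have width below 3. Therefore the treewidth is 3.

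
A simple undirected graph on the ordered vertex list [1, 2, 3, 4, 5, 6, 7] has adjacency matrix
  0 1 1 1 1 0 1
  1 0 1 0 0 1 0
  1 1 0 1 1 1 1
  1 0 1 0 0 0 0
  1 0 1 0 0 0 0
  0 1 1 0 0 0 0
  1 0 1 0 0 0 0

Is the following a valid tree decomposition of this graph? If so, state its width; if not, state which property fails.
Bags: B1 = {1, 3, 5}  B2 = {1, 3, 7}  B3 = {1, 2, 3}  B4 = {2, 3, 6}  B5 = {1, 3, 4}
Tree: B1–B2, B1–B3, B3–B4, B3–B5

Checking the three conditions: (i) the bags cover all of {1, 2, 3, 4, 5, 6, 7}; (ii) for each edge, some bag contains both endpoints; (iii) the bags containing any fixed vertex form a subtree. All hold, so the decomposition is valid with width 3 − 1 = 2.

Yes; width 2.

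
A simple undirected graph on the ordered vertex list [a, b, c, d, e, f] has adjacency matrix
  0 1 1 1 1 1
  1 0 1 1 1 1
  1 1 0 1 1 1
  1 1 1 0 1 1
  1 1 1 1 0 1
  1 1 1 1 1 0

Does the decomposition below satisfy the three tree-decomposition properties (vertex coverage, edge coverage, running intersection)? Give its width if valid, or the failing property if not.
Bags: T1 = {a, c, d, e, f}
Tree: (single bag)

A tree decomposition must satisfy three properties: every vertex lies in some bag; for every edge, both endpoints lie together in some bag; and for every vertex, the bags containing it form a connected subtree. Here vertex b appears in no bag, so the decomposition is invalid.

No — vertex b appears in no bag.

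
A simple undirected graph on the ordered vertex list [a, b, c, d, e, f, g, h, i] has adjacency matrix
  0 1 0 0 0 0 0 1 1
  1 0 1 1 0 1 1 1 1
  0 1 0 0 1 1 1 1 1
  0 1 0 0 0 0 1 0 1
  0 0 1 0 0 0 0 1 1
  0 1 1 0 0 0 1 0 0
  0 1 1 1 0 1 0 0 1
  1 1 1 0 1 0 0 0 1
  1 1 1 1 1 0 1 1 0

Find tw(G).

A width-3 tree decomposition is:
Bags: B1 = {a, b, h, i}  B2 = {b, c, h, i}  B3 = {c, e, h, i}  B4 = {b, c, g, i}  B5 = {b, d, g, i}  B6 = {b, c, f, g}
Tree: B1–B2, B2–B3, B2–B4, B4–B5, B4–B6
The largest bag has 4 vertices, giving width 3; this decomposition certifies tw(G) ≤ 3. Conversely, {c, e, h, i} is a clique of size 4, and the vertices of any clique must share a bag in every tree decomposition; so some bag has ≥ 4 vertices and tw(G) ≥ 3. Combining the bounds, tw(G) = 3.

3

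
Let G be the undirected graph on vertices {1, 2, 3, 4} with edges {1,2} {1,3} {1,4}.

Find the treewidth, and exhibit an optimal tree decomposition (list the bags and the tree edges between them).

Every bag has size at most 2, so the width is 2 − 1 = 1 and tw(G) ≤ 1. Any graph with an edge has treewidth ≥ 1, and G has the edge 1–3. Hence tw(G) = 1 exactly.

Treewidth 1.
Bags: B1 = {1, 3}  B2 = {1, 4}  B3 = {1, 2}
Tree: B1–B2, B2–B3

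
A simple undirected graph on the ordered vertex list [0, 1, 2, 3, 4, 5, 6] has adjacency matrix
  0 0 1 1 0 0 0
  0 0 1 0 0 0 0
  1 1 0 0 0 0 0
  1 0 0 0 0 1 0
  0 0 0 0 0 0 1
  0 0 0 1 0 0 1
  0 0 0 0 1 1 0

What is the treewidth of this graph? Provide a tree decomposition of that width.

Each bag holds 2 vertices, so the decomposition has width 1, which upper-bounds the treewidth. Any graph with an edge has treewidth ≥ 1, and G has the edge 1–2. Therefore the treewidth is 1.

Treewidth 1.
One such decomposition:
Bags: B1 = {1, 2}  B2 = {0, 2}  B3 = {0, 3}  B4 = {3, 5}  B5 = {5, 6}  B6 = {4, 6}
Tree: B1–B2, B2–B3, B3–B4, B4–B5, B5–B6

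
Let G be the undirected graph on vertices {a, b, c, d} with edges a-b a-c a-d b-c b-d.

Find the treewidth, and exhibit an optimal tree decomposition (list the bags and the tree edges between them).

Treewidth 2.
Bags: B1 = {a, b, c}  B2 = {a, b, d}
Tree: B1–B2

Each bag holds 3 vertices, so the decomposition has width 2, which upper-bounds the treewidth. On the other hand G contains the 3-clique {a, b, d}. A clique must lie in a single bag of any decomposition, so no decomposition can have width below 2. Hence tw(G) = 2 exactly.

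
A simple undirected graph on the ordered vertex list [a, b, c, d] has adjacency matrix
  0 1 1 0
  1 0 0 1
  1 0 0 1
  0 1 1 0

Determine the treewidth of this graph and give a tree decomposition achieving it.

Treewidth 2.
Bags: B1 = {a, b, c}  B2 = {b, c, d}
Tree: B1–B2

The largest bag has 3 vertices, giving width 2; this decomposition certifies tw(G) ≤ 2. Since c–a–b–d–c is a cycle in G, G is not acyclic. Forests are exactly the graphs of treewidth ≤ 1, so tw(G) ≥ 2. Combining the bounds, tw(G) = 2.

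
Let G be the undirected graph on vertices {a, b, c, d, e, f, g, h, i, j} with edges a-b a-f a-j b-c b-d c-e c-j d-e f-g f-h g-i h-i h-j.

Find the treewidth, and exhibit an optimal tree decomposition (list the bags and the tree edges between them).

Every bag has size at most 3, so the width is 3 − 1 = 2 and tw(G) ≤ 2. The edges d–e–c–b–d form a cycle, so G is not a tree and its treewidth is at least 2. Combining the bounds, tw(G) = 2.

Treewidth 2.
Bags: B1 = {b, d, e}  B2 = {b, c, e}  B3 = {a, b, c}  B4 = {a, c, j}  B5 = {a, f, j}  B6 = {f, h, j}  B7 = {f, g, h}  B8 = {g, h, i}
Tree: B1–B2, B2–B3, B3–B4, B4–B5, B5–B6, B6–B7, B7–B8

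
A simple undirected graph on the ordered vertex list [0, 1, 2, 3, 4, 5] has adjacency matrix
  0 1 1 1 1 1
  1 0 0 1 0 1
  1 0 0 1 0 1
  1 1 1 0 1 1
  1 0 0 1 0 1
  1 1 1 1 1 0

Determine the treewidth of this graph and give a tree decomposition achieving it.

The largest bag has 4 vertices, giving width 3; this decomposition certifies tw(G) ≤ 3. On the other hand G contains the 4-clique {0, 1, 3, 5}. A clique must lie in a single bag of any decomposition, so no decomposition can have width below 3. Hence tw(G) = 3 exactly.

Treewidth 3.
One such decomposition:
Bags: B1 = {0, 2, 3, 5}  B2 = {0, 1, 3, 5}  B3 = {0, 3, 4, 5}
Tree: B1–B2, B1–B3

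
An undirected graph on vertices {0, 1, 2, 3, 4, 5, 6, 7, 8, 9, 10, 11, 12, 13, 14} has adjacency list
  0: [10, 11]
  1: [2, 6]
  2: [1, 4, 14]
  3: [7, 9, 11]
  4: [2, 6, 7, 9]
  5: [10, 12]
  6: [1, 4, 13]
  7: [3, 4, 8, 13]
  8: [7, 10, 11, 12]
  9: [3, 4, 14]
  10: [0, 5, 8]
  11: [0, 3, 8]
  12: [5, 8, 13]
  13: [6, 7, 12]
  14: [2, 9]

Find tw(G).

A width-3 tree decomposition is:
Bags: B1 = {1, 2, 9, 14}  B2 = {1, 2, 4, 9}  B3 = {1, 4, 6, 9}  B4 = {3, 4, 6, 9}  B5 = {3, 4, 6, 7}  B6 = {3, 6, 7, 13}  B7 = {3, 7, 11, 13}  B8 = {7, 8, 11, 13}  B9 = {8, 11, 12, 13}  B10 = {0, 8, 11, 12}  B11 = {0, 8, 10, 12}  B12 = {0, 5, 10, 12}
Tree: B1–B2, B2–B3, B3–B4, B4–B5, B5–B6, B6–B7, B7–B8, B8–B9, B9–B10, B10–B11, B11–B12
Every bag has size at most 4, so the width is 4 − 1 = 3 and tw(G) ≤ 3. For the lower bound: the 4 vertex sets {1,2,14}, {9}, {4}, {3,6,7,13} are disjoint, each induces a connected subgraph, and every pair is joined by at least one edge of G. Contracting each set to a single vertex therefore yields K_{4} as a minor, and since treewidth is minor-monotone, tw(G) ≥ tw(K_{4}) = 3. Combining the bounds, tw(G) = 3.

3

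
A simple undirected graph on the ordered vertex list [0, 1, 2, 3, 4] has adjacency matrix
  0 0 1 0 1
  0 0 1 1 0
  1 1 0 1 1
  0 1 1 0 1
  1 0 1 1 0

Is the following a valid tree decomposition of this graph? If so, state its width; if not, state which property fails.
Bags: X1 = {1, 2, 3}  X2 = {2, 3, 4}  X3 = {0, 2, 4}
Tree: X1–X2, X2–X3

Every vertex of G appears in some bag (union = {0, 1, 2, 3, 4}); every edge is covered by a bag; and for each vertex v the set of bags containing v is connected in the bag tree. The decomposition is therefore valid. The largest bag has 3 vertices, so the width is 2.

Yes; width 2.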